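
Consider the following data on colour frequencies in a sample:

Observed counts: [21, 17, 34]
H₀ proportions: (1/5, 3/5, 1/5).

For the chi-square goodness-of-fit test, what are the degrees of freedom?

degrees of freedom = 2

df = k − 1 = 3 − 1 = 2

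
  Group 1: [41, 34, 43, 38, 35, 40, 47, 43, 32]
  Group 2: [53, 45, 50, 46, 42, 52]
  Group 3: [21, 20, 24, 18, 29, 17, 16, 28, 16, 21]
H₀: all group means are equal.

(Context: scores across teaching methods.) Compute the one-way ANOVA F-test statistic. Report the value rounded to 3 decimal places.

Group means [39.22, 48.00, 21.00], grand mean 34.040
SSB = Σnᵢ(x̄ᵢ−x̄)² = 3111.404; SSW = ΣΣ(x−x̄ᵢ)² = 483.556
MSB = 3111.404/2 = 1555.7022; MSW = 483.556/22 = 21.9798
F = MSB/MSW = 70.7787
df = (2, 22)

test statistic = 70.779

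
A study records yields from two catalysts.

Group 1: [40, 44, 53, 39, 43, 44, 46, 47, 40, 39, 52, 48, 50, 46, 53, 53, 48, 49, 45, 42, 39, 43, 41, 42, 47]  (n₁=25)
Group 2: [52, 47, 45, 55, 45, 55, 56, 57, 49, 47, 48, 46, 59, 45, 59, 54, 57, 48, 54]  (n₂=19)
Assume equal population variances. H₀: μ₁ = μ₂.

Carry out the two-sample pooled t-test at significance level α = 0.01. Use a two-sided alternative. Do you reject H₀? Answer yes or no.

reject H₀: yes

x̄₁=45.320, s₁=4.607, n₁=25
x̄₂=51.474, s₂=5.048, n₂=19
s_p² = [24·4.607² + 18·5.048²]/42 = 23.0518
SE = √(s_p²·(1/25+1/19)) = 1.4613
t = (45.320−51.474)/1.4613 = -4.2112
df = 42
p-value (two-sided) = 0.00013
At α=0.01: p < α → reject H₀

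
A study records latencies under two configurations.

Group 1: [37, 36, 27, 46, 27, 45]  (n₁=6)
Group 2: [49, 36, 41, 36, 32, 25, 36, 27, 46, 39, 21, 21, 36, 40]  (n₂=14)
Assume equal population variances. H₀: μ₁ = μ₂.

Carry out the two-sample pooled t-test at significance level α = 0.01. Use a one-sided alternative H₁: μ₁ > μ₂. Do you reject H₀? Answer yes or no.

x̄₁=36.333, s₁=8.287, n₁=6
x̄₂=34.643, s₂=8.599, n₂=14
s_p² = [5·8.287² + 13·8.599²]/18 = 72.4749
SE = √(s_p²·(1/6+1/14)) = 4.1540
t = (36.333−34.643)/4.1540 = 0.4069
df = 18
p-value (one-sided, H₁ greater) = 0.34442
At α=0.01: p ≥ α → fail to reject H₀

reject H₀: no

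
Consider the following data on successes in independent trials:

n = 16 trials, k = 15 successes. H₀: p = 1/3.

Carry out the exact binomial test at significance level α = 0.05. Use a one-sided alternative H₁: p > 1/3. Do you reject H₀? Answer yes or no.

reject H₀: yes

Exact binomial: n=16, k=15, p₀=1/3=0.3333
P(X≥15) from Σ C(n,i)·p₀^i·(1−p₀)^(n−i)
p-value (one-sided, H₁ greater) = 0.00000
At α=0.05: p < α → reject H₀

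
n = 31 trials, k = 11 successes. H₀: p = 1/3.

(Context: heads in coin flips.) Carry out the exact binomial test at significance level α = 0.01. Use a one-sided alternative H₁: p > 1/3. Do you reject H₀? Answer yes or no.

reject H₀: no

Exact binomial: n=31, k=11, p₀=1/3=0.3333
P(X≥11) from Σ C(n,i)·p₀^i·(1−p₀)^(n−i)
p-value (one-sided, H₁ greater) = 0.46625
At α=0.01: p ≥ α → fail to reject H₀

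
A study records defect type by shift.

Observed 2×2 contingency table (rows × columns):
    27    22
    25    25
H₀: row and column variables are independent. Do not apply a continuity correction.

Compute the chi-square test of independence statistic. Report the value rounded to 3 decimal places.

Row totals [49, 50], col totals [52, 47], n=99
χ² = (27−25.74)²/25.74 + (22−23.26)²/23.26 + (25−26.26)²/26.26 + (25−23.74)²/23.74 = 0.2583
df = 1

test statistic = 0.258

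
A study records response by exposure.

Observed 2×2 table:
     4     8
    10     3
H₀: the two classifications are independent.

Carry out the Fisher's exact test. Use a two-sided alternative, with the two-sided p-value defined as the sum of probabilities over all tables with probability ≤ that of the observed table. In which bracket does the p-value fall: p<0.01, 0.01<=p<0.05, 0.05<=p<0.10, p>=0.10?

p-value bracket: 0.01<=p<0.05

Margins: r₁=12, r₂=13, c₁=14, c₂=11, n=25
p_obs = C(12,4)·C(13,10)/C(25,14); sum pmf over tables with pmf ≤ p_obs
p-value (two-sided) = 0.04718
→ bracket: 0.01<=p<0.05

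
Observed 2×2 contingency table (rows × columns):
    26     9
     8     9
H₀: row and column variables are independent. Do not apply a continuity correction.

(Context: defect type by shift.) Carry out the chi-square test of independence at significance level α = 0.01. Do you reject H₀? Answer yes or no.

reject H₀: no

Row totals [35, 17], col totals [34, 18], n=52
χ² = (26−22.88)²/22.88 + (9−12.12)²/12.12 + (8−11.12)²/11.12 + (9−5.88)²/5.88 = 3.7477
df = 1
p-value (upper-tail) = 0.05288
At α=0.01: p ≥ α → fail to reject H₀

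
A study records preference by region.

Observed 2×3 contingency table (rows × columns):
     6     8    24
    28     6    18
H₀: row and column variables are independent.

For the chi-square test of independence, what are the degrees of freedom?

df = (r−1)(c−1) = (2−1)·(3−1) = 2

degrees of freedom = 2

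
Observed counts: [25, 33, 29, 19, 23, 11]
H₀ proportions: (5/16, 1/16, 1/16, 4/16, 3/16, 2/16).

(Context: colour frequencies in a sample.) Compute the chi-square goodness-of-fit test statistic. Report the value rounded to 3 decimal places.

n = 140; E_i = n·p_i = [43.75, 8.75, 8.75, 35.00, 26.25, 17.50]
χ² = (25−43.75)²/43.75 + (33−8.75)²/8.75 + (29−8.75)²/8.75 + (19−35.00)²/35.00 + (23−26.25)²/26.25 + (11−17.50)²/17.50 = 132.2381
df = 5

test statistic = 132.238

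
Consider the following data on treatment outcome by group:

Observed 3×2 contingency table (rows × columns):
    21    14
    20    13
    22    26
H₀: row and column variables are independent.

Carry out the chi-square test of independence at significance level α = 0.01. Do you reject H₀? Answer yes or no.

Row totals [35, 33, 48], col totals [63, 53], n=116
χ² = (21−19.01)²/19.01 + (14−15.99)²/15.99 + (20−17.92)²/17.92 + (13−15.08)²/15.08 + (22−26.07)²/26.07 + (26−21.93)²/21.93 = 2.3738
df = 2
p-value (upper-tail) = 0.30517
At α=0.01: p ≥ α → fail to reject H₀

reject H₀: no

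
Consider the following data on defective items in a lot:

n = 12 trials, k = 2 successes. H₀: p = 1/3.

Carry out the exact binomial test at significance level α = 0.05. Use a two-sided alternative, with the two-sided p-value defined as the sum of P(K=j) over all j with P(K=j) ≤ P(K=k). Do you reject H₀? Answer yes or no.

Exact binomial: n=12, k=2, p₀=1/3=0.3333
P(X=j) = C(n,j)·p₀^j·(1−p₀)^(n−j); p = Σ P(X=j) over j with P(X=j) ≤ P(X=2)
p-value (two-sided) = 0.35885
At α=0.05: p ≥ α → fail to reject H₀

reject H₀: no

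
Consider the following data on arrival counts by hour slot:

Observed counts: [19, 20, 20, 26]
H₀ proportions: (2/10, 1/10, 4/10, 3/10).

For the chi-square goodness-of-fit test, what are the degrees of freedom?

degrees of freedom = 3

df = k − 1 = 4 − 1 = 3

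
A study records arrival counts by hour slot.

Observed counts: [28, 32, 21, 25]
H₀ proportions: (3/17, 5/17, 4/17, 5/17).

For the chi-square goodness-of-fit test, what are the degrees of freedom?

df = k − 1 = 4 − 1 = 3

degrees of freedom = 3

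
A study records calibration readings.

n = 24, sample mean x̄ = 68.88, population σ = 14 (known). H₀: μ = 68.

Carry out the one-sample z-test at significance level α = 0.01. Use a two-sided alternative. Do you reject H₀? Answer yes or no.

SE = σ/√n = 14/√24 = 2.8577
z = (x̄−μ₀)/SE = (68.88−68)/2.8577 = 0.3079
p-value (two-sided) = 0.75813
At α=0.01: p ≥ α → fail to reject H₀

reject H₀: no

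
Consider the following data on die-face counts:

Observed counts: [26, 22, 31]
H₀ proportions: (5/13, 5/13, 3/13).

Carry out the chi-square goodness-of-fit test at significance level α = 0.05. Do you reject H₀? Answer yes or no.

reject H₀: yes

n = 79; E_i = n·p_i = [30.38, 30.38, 18.23]
χ² = (26−30.38)²/30.38 + (22−30.38)²/30.38 + (31−18.23)²/18.23 = 11.8903
df = 2
p-value (upper-tail) = 0.00262
At α=0.05: p < α → reject H₀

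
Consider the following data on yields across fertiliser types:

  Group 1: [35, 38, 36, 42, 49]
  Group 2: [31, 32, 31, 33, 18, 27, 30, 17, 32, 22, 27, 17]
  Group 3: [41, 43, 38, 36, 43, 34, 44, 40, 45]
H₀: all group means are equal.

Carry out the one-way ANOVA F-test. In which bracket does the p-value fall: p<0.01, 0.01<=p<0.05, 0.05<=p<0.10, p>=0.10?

p-value bracket: p<0.01

Group means [40.00, 26.42, 40.44], grand mean 33.885
SSB = Σnᵢ(x̄ᵢ−x̄)² = 1243.515; SSW = ΣΣ(x−x̄ᵢ)² = 673.139
MSB = 1243.515/2 = 621.7575; MSW = 673.139/23 = 29.2669
F = MSB/MSW = 21.2444
df = (2, 23)
p-value (upper-tail) = 0.00001
→ bracket: p<0.01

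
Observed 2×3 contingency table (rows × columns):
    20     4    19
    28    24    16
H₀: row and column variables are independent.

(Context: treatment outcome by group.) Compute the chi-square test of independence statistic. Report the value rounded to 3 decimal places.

test statistic = 10.793

Row totals [43, 68], col totals [48, 28, 35], n=111
χ² = (20−18.59)²/18.59 + (4−10.85)²/10.85 + (19−13.56)²/13.56 + (28−29.41)²/29.41 + (24−17.15)²/17.15 + (16−21.44)²/21.44 = 10.7931
df = 2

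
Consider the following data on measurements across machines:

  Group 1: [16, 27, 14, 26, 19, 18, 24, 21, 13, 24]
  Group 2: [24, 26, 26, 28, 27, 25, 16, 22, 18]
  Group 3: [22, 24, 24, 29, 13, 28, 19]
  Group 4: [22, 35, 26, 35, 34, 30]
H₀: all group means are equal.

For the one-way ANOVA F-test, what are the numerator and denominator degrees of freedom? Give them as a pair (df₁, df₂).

degrees of freedom = [3, 28]

k = 4 groups, N = 32 total
df = (k−1, N−k) = (4−1, 32−4) = (3, 28)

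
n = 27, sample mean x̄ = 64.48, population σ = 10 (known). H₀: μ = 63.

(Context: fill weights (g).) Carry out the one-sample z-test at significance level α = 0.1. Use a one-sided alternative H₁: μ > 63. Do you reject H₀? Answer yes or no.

SE = σ/√n = 10/√27 = 1.9245
z = (x̄−μ₀)/SE = (64.48−63)/1.9245 = 0.7690
p-value (one-sided, H₁ greater) = 0.22094
At α=0.1: p ≥ α → fail to reject H₀

reject H₀: no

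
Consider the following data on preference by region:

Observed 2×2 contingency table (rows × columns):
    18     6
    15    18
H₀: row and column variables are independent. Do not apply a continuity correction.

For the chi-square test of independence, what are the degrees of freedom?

df = (r−1)(c−1) = (2−1)·(2−1) = 1

degrees of freedom = 1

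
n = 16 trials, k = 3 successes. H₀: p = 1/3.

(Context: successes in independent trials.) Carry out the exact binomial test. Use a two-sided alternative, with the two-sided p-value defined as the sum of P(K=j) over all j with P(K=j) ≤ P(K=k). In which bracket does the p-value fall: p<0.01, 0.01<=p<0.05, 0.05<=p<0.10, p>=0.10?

Exact binomial: n=16, k=3, p₀=1/3=0.3333
P(X=j) = C(n,j)·p₀^j·(1−p₀)^(n−j); p = Σ P(X=j) over j with P(X=j) ≤ P(X=3)
p-value (two-sided) = 0.29245
→ bracket: p>=0.10

p-value bracket: p>=0.10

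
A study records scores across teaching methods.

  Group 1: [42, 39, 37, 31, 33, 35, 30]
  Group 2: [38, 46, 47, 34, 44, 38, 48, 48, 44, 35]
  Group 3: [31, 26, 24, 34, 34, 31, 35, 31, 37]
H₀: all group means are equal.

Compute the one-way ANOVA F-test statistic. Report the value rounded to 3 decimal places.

test statistic = 12.463

Group means [35.29, 42.20, 31.44], grand mean 36.615
SSB = Σnᵢ(x̄ᵢ−x̄)² = 564.903; SSW = ΣΣ(x−x̄ᵢ)² = 521.251
MSB = 564.903/2 = 282.4515; MSW = 521.251/23 = 22.6631
F = MSB/MSW = 12.4631
df = (2, 23)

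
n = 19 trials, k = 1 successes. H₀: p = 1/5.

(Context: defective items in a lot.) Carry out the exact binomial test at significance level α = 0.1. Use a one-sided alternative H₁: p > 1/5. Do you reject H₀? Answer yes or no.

Exact binomial: n=19, k=1, p₀=1/5=0.2000
P(X≥1) from Σ C(n,i)·p₀^i·(1−p₀)^(n−i)
p-value (one-sided, H₁ greater) = 0.98559
At α=0.1: p ≥ α → fail to reject H₀

reject H₀: no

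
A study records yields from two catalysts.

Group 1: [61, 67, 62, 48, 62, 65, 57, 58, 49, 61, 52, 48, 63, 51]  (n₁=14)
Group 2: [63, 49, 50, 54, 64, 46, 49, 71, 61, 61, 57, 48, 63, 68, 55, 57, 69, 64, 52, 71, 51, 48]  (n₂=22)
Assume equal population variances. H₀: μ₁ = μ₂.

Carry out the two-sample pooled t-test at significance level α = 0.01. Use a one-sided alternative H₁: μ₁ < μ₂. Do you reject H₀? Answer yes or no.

reject H₀: no

x̄₁=57.429, s₁=6.607, n₁=14
x̄₂=57.773, s₂=8.106, n₂=22
s_p² = [13·6.607² + 21·8.106²]/34 = 57.2733
SE = √(s_p²·(1/14+1/22)) = 2.5873
t = (57.429−57.773)/2.5873 = -0.1330
df = 34
p-value (one-sided, H₁ less) = 0.44748
At α=0.01: p ≥ α → fail to reject H₀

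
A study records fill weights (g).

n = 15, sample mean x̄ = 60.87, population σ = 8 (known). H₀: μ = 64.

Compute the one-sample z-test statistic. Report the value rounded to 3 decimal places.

SE = σ/√n = 8/√15 = 2.0656
z = (x̄−μ₀)/SE = (60.87−64)/2.0656 = -1.5153

test statistic = -1.515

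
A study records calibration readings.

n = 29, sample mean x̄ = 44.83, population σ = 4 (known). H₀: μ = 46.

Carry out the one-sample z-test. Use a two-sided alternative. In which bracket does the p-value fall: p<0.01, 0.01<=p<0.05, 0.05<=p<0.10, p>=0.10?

p-value bracket: p>=0.10

SE = σ/√n = 4/√29 = 0.7428
z = (x̄−μ₀)/SE = (44.83−46)/0.7428 = -1.5752
p-value (two-sided) = 0.11522
→ bracket: p>=0.10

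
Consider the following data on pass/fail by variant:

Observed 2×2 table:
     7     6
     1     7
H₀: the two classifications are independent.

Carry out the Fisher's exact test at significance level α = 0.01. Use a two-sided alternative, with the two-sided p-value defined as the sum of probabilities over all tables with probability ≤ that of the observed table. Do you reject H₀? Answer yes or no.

reject H₀: no

Margins: r₁=13, r₂=8, c₁=8, c₂=13, n=21
p_obs = C(13,7)·C(8,1)/C(21,8); sum pmf over tables with pmf ≤ p_obs
p-value (two-sided) = 0.08504
At α=0.01: p ≥ α → fail to reject H₀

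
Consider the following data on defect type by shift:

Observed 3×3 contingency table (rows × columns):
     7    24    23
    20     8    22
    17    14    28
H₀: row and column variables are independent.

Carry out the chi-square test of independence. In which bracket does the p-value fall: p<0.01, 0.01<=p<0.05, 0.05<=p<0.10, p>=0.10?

p-value bracket: p<0.01

Row totals [54, 50, 59], col totals [44, 46, 73], n=163
χ² = (7−14.58)²/14.58 + (24−15.24)²/15.24 + (23−24.18)²/24.18 + (20−13.50)²/13.50 + (8−14.11)²/14.11 + (22−22.39)²/22.39 + (17−15.93)²/15.93 + (14−16.65)²/16.65 + (28−26.42)²/26.42 = 15.4071
df = 4
p-value (upper-tail) = 0.00393
→ bracket: p<0.01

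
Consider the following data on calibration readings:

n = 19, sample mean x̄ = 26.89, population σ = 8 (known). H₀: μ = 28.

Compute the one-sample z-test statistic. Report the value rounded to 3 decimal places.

SE = σ/√n = 8/√19 = 1.8353
z = (x̄−μ₀)/SE = (26.89−28)/1.8353 = -0.6048

test statistic = -0.605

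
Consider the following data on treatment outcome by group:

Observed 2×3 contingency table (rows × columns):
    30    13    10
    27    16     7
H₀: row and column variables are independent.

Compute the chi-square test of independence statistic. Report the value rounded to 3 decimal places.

Row totals [53, 50], col totals [57, 29, 17], n=103
χ² = (30−29.33)²/29.33 + (13−14.92)²/14.92 + (10−8.75)²/8.75 + (27−27.67)²/27.67 + (16−14.08)²/14.08 + (7−8.25)²/8.25 = 0.9110
df = 2

test statistic = 0.911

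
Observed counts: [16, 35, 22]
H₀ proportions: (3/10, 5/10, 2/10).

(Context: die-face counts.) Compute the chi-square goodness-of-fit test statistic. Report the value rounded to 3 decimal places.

n = 73; E_i = n·p_i = [21.90, 36.50, 14.60]
χ² = (16−21.90)²/21.90 + (35−36.50)²/36.50 + (22−14.60)²/14.60 = 5.4018
df = 2

test statistic = 5.402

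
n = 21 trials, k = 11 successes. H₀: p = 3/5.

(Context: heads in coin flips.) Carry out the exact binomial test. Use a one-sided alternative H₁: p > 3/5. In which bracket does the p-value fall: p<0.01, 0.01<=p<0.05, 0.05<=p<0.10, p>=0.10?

Exact binomial: n=21, k=11, p₀=3/5=0.6000
P(X≥11) from Σ C(n,i)·p₀^i·(1−p₀)^(n−i)
p-value (one-sided, H₁ greater) = 0.82562
→ bracket: p>=0.10

p-value bracket: p>=0.10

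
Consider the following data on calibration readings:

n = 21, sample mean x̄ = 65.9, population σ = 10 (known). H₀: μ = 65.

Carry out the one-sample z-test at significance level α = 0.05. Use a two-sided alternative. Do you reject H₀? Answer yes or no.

reject H₀: no

SE = σ/√n = 10/√21 = 2.1822
z = (x̄−μ₀)/SE = (65.9−65)/2.1822 = 0.4124
p-value (two-sided) = 0.68002
At α=0.05: p ≥ α → fail to reject H₀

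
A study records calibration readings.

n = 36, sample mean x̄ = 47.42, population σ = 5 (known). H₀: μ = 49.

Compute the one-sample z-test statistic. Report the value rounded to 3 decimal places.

test statistic = -1.896

SE = σ/√n = 5/√36 = 0.8333
z = (x̄−μ₀)/SE = (47.42−49)/0.8333 = -1.8960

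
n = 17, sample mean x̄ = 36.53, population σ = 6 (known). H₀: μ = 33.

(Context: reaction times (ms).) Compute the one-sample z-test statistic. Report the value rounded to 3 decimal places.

test statistic = 2.426

SE = σ/√n = 6/√17 = 1.4552
z = (x̄−μ₀)/SE = (36.53−33)/1.4552 = 2.4258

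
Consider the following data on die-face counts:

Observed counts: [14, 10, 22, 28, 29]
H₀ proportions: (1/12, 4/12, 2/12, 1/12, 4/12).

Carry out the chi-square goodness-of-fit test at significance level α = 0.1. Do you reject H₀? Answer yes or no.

reject H₀: yes

n = 103; E_i = n·p_i = [8.58, 34.33, 17.17, 8.58, 34.33]
χ² = (14−8.58)²/8.58 + (10−34.33)²/34.33 + (22−17.17)²/17.17 + (28−8.58)²/8.58 + (29−34.33)²/34.33 = 66.7767
df = 4
p-value (upper-tail) = 0.00000
At α=0.1: p < α → reject H₀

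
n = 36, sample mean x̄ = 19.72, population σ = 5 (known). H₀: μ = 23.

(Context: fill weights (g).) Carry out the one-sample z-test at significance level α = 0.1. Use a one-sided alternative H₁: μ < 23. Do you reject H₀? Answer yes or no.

SE = σ/√n = 5/√36 = 0.8333
z = (x̄−μ₀)/SE = (19.72−23)/0.8333 = -3.9360
p-value (one-sided, H₁ less) = 0.00004
At α=0.1: p < α → reject H₀

reject H₀: yes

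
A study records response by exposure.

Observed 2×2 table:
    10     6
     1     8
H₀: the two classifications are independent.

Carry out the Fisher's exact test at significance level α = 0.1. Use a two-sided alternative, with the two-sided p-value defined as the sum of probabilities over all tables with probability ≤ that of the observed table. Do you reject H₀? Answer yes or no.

Margins: r₁=16, r₂=9, c₁=11, c₂=14, n=25
p_obs = C(16,10)·C(9,1)/C(25,11); sum pmf over tables with pmf ≤ p_obs
p-value (two-sided) = 0.03301
At α=0.1: p < α → reject H₀

reject H₀: yes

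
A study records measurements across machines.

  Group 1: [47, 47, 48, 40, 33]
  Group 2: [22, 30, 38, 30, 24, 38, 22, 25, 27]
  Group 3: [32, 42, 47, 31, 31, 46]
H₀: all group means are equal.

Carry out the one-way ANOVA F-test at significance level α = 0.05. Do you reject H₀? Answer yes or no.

reject H₀: yes

Group means [43.00, 28.44, 38.17], grand mean 35.000
SSB = Σnᵢ(x̄ᵢ−x̄)² = 766.944; SSW = ΣΣ(x−x̄ᵢ)² = 765.056
MSB = 766.944/2 = 383.4722; MSW = 765.056/17 = 45.0033
F = MSB/MSW = 8.5210
df = (2, 17)
p-value (upper-tail) = 0.00273
At α=0.05: p < α → reject H₀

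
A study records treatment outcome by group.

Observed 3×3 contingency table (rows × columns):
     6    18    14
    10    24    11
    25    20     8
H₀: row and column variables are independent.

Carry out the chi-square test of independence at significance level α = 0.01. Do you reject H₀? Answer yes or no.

reject H₀: yes

Row totals [38, 45, 53], col totals [41, 62, 33], n=136
χ² = (6−11.46)²/11.46 + (18−17.32)²/17.32 + (14−9.22)²/9.22 + (10−13.57)²/13.57 + (24−20.51)²/20.51 + (11−10.92)²/10.92 + (25−15.98)²/15.98 + (20−24.16)²/24.16 + (8−12.86)²/12.86 = 14.2804
df = 4
p-value (upper-tail) = 0.00645
At α=0.01: p < α → reject H₀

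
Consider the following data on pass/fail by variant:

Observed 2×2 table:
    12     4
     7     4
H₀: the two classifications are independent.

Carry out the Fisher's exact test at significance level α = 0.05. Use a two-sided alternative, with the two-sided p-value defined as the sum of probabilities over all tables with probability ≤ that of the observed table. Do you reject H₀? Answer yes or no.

reject H₀: no

Margins: r₁=16, r₂=11, c₁=19, c₂=8, n=27
p_obs = C(16,12)·C(11,7)/C(27,19); sum pmf over tables with pmf ≤ p_obs
p-value (two-sided) = 0.67536
At α=0.05: p ≥ α → fail to reject H₀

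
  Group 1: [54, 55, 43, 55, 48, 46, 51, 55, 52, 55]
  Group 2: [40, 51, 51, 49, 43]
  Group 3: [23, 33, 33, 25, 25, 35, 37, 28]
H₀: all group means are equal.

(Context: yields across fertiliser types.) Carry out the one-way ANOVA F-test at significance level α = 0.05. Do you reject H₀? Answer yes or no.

Group means [51.40, 46.80, 29.88], grand mean 42.913
SSB = Σnᵢ(x̄ᵢ−x̄)² = 2155.751; SSW = ΣΣ(x−x̄ᵢ)² = 466.075
MSB = 2155.751/2 = 1077.8755; MSW = 466.075/20 = 23.3038
F = MSB/MSW = 46.2533
df = (2, 20)
p-value (upper-tail) = 0.00000
At α=0.05: p < α → reject H₀

reject H₀: yes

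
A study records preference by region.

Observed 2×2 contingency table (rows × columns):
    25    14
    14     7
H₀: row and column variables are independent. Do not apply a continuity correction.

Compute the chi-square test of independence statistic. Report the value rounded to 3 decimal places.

test statistic = 0.039

Row totals [39, 21], col totals [39, 21], n=60
χ² = (25−25.35)²/25.35 + (14−13.65)²/13.65 + (14−13.65)²/13.65 + (7−7.35)²/7.35 = 0.0394
df = 1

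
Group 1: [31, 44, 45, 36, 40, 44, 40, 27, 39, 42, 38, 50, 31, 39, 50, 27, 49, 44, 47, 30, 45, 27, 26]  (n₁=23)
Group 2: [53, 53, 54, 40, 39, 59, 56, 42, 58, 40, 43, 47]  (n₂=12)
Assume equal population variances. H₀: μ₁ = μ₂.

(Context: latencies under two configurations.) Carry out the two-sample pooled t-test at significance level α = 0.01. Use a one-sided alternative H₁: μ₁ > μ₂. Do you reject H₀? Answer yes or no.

x̄₁=38.739, s₁=7.927, n₁=23
x̄₂=48.667, s₂=7.608, n₂=12
s_p² = [22·7.927² + 11·7.608²]/33 = 61.1849
SE = √(s_p²·(1/23+1/12)) = 2.7855
t = (38.739−48.667)/2.7855 = -3.5640
df = 33
p-value (one-sided, H₁ greater) = 0.99943
At α=0.01: p ≥ α → fail to reject H₀

reject H₀: no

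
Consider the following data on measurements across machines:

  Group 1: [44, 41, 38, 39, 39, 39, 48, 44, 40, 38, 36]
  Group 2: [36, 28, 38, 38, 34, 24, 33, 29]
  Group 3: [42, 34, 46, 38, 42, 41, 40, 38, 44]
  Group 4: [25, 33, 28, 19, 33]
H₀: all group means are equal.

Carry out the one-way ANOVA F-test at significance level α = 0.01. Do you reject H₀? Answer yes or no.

Group means [40.55, 32.50, 40.56, 27.60], grand mean 36.636
SSB = Σnᵢ(x̄ᵢ−x̄)² = 851.487; SSW = ΣΣ(x−x̄ᵢ)² = 542.149
MSB = 851.487/3 = 283.8290; MSW = 542.149/29 = 18.6948
F = MSB/MSW = 15.1822
df = (3, 29)
p-value (upper-tail) = 0.00000
At α=0.01: p < α → reject H₀

reject H₀: yes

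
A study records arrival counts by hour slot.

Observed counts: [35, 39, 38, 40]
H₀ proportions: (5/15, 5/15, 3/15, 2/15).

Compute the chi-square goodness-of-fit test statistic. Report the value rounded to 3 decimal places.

n = 152; E_i = n·p_i = [50.67, 50.67, 30.40, 20.27]
χ² = (35−50.67)²/50.67 + (39−50.67)²/50.67 + (38−30.40)²/30.40 + (40−20.27)²/20.27 = 28.6447
df = 3

test statistic = 28.645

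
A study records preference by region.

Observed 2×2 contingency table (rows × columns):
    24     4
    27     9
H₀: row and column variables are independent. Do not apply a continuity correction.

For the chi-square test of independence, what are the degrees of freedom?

df = (r−1)(c−1) = (2−1)·(2−1) = 1

degrees of freedom = 1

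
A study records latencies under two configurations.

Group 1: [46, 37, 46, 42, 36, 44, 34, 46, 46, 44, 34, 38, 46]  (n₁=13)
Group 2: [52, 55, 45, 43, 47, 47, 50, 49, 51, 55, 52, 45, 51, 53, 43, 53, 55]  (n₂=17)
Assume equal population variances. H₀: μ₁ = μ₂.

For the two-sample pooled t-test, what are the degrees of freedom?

df = n₁ + n₂ − 2 = 13 + 17 − 2 = 28

degrees of freedom = 28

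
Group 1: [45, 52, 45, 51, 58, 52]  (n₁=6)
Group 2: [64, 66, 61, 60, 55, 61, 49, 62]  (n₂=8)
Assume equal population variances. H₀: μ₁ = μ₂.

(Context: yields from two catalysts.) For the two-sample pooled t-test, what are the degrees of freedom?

degrees of freedom = 12

df = n₁ + n₂ − 2 = 6 + 8 − 2 = 12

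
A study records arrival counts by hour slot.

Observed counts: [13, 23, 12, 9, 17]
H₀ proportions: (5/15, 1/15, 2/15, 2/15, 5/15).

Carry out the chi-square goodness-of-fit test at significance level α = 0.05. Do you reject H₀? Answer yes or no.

reject H₀: yes

n = 74; E_i = n·p_i = [24.67, 4.93, 9.87, 9.87, 24.67]
χ² = (13−24.67)²/24.67 + (23−4.93)²/4.93 + (12−9.87)²/9.87 + (9−9.87)²/9.87 + (17−24.67)²/24.67 = 74.6014
df = 4
p-value (upper-tail) = 0.00000
At α=0.05: p < α → reject H₀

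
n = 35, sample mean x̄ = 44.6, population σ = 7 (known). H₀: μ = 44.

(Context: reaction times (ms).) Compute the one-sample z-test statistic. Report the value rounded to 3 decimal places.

test statistic = 0.507

SE = σ/√n = 7/√35 = 1.1832
z = (x̄−μ₀)/SE = (44.6−44)/1.1832 = 0.5071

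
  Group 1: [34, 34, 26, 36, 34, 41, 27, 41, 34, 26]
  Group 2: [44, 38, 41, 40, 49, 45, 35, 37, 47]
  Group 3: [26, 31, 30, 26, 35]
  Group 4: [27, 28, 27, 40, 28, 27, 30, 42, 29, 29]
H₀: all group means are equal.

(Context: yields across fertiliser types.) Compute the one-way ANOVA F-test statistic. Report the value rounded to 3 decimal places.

test statistic = 9.546

Group means [33.30, 41.78, 29.60, 30.70], grand mean 34.235
SSB = Σnᵢ(x̄ᵢ−x̄)² = 753.162; SSW = ΣΣ(x−x̄ᵢ)² = 788.956
MSB = 753.162/3 = 251.0540; MSW = 788.956/30 = 26.2985
F = MSB/MSW = 9.5463
df = (3, 30)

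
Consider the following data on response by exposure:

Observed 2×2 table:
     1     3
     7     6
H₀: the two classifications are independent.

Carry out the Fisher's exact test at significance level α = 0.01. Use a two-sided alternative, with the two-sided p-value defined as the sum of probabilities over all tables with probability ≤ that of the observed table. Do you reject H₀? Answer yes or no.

reject H₀: no

Margins: r₁=4, r₂=13, c₁=8, c₂=9, n=17
p_obs = C(4,1)·C(13,7)/C(17,8); sum pmf over tables with pmf ≤ p_obs
p-value (two-sided) = 0.57647
At α=0.01: p ≥ α → fail to reject H₀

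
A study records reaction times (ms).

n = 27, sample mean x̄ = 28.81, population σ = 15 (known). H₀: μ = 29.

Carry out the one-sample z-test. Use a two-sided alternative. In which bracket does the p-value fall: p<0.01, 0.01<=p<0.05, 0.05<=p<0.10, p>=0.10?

p-value bracket: p>=0.10

SE = σ/√n = 15/√27 = 2.8868
z = (x̄−μ₀)/SE = (28.81−29)/2.8868 = -0.0658
p-value (two-sided) = 0.94752
→ bracket: p>=0.10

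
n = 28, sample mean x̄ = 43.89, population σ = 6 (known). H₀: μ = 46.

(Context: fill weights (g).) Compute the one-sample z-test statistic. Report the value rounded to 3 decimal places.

test statistic = -1.861

SE = σ/√n = 6/√28 = 1.1339
z = (x̄−μ₀)/SE = (43.89−46)/1.1339 = -1.8608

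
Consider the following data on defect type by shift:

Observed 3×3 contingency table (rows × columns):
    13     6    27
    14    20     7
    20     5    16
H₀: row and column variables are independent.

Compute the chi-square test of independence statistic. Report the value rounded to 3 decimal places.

test statistic = 27.241

Row totals [46, 41, 41], col totals [47, 31, 50], n=128
χ² = (13−16.89)²/16.89 + (6−11.14)²/11.14 + (27−17.97)²/17.97 + (14−15.05)²/15.05 + (20−9.93)²/9.93 + (7−16.02)²/16.02 + (20−15.05)²/15.05 + (5−9.93)²/9.93 + (16−16.02)²/16.02 = 27.2412
df = 4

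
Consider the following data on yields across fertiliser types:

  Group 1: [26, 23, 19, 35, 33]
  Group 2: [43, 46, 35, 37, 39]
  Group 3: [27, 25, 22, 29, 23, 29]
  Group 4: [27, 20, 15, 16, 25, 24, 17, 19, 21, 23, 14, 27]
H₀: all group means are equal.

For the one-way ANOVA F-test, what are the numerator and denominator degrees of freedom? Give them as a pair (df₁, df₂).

degrees of freedom = [3, 24]

k = 4 groups, N = 28 total
df = (k−1, N−k) = (4−1, 28−4) = (3, 24)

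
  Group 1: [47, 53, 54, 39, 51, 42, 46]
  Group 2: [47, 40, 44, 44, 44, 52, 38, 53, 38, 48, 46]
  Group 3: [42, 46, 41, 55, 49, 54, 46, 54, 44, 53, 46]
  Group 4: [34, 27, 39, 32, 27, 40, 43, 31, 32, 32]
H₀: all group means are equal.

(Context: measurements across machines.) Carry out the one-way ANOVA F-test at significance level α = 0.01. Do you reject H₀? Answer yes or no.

reject H₀: yes

Group means [47.43, 44.91, 48.18, 33.70], grand mean 43.410
SSB = Σnᵢ(x̄ᵢ−x̄)² = 1331.076; SSW = ΣΣ(x−x̄ᵢ)² = 962.360
MSB = 1331.076/3 = 443.6921; MSW = 962.360/35 = 27.4960
F = MSB/MSW = 16.1366
df = (3, 35)
p-value (upper-tail) = 0.00000
At α=0.01: p < α → reject H₀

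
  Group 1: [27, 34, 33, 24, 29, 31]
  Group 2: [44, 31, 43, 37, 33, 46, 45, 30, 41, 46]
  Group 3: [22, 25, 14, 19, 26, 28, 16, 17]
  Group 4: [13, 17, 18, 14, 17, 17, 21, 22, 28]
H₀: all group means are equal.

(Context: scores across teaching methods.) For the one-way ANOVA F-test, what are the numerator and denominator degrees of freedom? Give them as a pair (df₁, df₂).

degrees of freedom = [3, 29]

k = 4 groups, N = 33 total
df = (k−1, N−k) = (4−1, 33−4) = (3, 29)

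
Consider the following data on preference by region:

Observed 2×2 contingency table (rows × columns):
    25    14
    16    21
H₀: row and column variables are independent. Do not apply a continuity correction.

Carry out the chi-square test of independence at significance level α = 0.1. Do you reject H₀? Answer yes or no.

Row totals [39, 37], col totals [41, 35], n=76
χ² = (25−21.04)²/21.04 + (14−17.96)²/17.96 + (16−19.96)²/19.96 + (21−17.04)²/17.04 = 3.3253
df = 1
p-value (upper-tail) = 0.06822
At α=0.1: p < α → reject H₀

reject H₀: yes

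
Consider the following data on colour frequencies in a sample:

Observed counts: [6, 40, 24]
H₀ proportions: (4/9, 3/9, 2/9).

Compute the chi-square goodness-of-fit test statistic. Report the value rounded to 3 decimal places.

test statistic = 36.757

n = 70; E_i = n·p_i = [31.11, 23.33, 15.56]
χ² = (6−31.11)²/31.11 + (40−23.33)²/23.33 + (24−15.56)²/15.56 = 36.7571
df = 2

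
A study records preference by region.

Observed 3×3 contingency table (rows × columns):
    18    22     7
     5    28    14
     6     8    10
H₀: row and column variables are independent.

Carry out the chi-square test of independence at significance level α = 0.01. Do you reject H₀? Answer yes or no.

reject H₀: yes

Row totals [47, 47, 24], col totals [29, 58, 31], n=118
χ² = (18−11.55)²/11.55 + (22−23.10)²/23.10 + (7−12.35)²/12.35 + (5−11.55)²/11.55 + (28−23.10)²/23.10 + (14−12.35)²/12.35 + (6−5.90)²/5.90 + (8−11.80)²/11.80 + (10−6.31)²/6.31 = 14.3331
df = 4
p-value (upper-tail) = 0.00630
At α=0.01: p < α → reject H₀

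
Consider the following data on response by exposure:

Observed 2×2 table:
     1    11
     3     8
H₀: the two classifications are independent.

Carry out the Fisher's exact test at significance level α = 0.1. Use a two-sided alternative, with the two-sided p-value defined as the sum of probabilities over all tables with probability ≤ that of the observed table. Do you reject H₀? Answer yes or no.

reject H₀: no

Margins: r₁=12, r₂=11, c₁=4, c₂=19, n=23
p_obs = C(12,1)·C(11,3)/C(23,4); sum pmf over tables with pmf ≤ p_obs
p-value (two-sided) = 0.31677
At α=0.1: p ≥ α → fail to reject H₀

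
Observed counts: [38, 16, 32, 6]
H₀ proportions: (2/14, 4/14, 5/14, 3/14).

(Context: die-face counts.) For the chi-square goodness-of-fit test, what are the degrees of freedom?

degrees of freedom = 3

df = k − 1 = 4 − 1 = 3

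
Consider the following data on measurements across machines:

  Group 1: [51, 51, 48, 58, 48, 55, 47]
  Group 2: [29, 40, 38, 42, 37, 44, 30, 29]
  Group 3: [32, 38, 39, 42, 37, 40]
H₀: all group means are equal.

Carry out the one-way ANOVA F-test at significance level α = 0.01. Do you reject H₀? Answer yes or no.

Group means [51.14, 36.12, 38.00], grand mean 41.667
SSB = Σnᵢ(x̄ᵢ−x̄)² = 954.935; SSW = ΣΣ(x−x̄ᵢ)² = 411.732
MSB = 954.935/2 = 477.4673; MSW = 411.732/18 = 22.8740
F = MSB/MSW = 20.8738
df = (2, 18)
p-value (upper-tail) = 0.00002
At α=0.01: p < α → reject H₀

reject H₀: yes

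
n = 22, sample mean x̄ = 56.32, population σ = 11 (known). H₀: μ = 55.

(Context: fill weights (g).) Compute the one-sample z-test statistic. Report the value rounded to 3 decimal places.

test statistic = 0.563

SE = σ/√n = 11/√22 = 2.3452
z = (x̄−μ₀)/SE = (56.32−55)/2.3452 = 0.5628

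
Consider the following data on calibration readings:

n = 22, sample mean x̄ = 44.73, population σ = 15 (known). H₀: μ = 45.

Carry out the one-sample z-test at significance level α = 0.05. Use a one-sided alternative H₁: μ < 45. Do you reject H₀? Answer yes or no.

reject H₀: no

SE = σ/√n = 15/√22 = 3.1980
z = (x̄−μ₀)/SE = (44.73−45)/3.1980 = -0.0844
p-value (one-sided, H₁ less) = 0.46636
At α=0.05: p ≥ α → fail to reject H₀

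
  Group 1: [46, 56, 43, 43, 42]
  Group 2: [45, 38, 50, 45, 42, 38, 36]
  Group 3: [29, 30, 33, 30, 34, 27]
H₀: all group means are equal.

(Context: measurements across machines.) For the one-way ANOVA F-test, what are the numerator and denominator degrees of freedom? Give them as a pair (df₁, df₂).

k = 3 groups, N = 18 total
df = (k−1, N−k) = (3−1, 18−3) = (2, 15)

degrees of freedom = [2, 15]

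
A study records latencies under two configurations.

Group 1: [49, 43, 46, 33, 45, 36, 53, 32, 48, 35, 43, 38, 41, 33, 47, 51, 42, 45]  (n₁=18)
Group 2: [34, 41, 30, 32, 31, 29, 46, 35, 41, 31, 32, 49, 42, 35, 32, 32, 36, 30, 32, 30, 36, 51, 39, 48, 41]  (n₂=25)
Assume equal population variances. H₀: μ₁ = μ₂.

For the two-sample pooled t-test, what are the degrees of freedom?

df = n₁ + n₂ − 2 = 18 + 25 − 2 = 41

degrees of freedom = 41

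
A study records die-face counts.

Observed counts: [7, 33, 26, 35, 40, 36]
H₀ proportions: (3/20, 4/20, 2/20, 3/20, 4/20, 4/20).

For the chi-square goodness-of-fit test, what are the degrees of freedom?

degrees of freedom = 5

df = k − 1 = 6 − 1 = 5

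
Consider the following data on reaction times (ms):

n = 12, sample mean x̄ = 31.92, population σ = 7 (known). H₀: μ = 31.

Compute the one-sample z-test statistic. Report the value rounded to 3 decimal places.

SE = σ/√n = 7/√12 = 2.0207
z = (x̄−μ₀)/SE = (31.92−31)/2.0207 = 0.4553

test statistic = 0.455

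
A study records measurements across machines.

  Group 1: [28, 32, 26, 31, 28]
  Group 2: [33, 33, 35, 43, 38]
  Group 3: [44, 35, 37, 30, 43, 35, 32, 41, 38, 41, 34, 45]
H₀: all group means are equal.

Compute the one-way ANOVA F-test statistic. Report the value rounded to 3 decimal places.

test statistic = 7.569

Group means [29.00, 36.40, 37.92], grand mean 35.545
SSB = Σnᵢ(x̄ᵢ−x̄)² = 285.338; SSW = ΣΣ(x−x̄ᵢ)² = 358.117
MSB = 285.338/2 = 142.6689; MSW = 358.117/19 = 18.8482
F = MSB/MSW = 7.5693
df = (2, 19)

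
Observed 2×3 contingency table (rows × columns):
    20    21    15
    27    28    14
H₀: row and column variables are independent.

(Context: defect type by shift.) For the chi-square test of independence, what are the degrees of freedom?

degrees of freedom = 2

df = (r−1)(c−1) = (2−1)·(3−1) = 2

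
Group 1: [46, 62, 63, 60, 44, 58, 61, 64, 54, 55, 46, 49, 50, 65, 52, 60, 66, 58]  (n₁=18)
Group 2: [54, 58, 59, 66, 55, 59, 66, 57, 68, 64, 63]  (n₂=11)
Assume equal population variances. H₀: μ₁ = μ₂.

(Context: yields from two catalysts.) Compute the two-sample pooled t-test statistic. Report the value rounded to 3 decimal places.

test statistic = -1.882

x̄₁=56.278, s₁=7.044, n₁=18
x̄₂=60.818, s₂=4.792, n₂=11
s_p² = [17·7.044² + 10·4.792²]/27 = 39.7499
SE = √(s_p²·(1/18+1/11)) = 2.4129
t = (56.278−60.818)/2.4129 = -1.8817
df = 27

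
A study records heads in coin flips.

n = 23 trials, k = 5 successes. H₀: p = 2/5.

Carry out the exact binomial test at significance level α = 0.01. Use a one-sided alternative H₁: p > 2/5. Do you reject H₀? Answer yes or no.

reject H₀: no

Exact binomial: n=23, k=5, p₀=2/5=0.4000
P(X≥5) from Σ C(n,i)·p₀^i·(1−p₀)^(n−i)
p-value (one-sided, H₁ greater) = 0.98103
At α=0.01: p ≥ α → fail to reject H₀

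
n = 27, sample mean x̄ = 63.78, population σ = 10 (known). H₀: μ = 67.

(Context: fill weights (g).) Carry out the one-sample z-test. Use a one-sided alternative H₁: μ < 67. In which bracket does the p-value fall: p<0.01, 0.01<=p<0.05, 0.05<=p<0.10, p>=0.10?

p-value bracket: 0.01<=p<0.05

SE = σ/√n = 10/√27 = 1.9245
z = (x̄−μ₀)/SE = (63.78−67)/1.9245 = -1.6732
p-value (one-sided, H₁ less) = 0.04715
→ bracket: 0.01<=p<0.05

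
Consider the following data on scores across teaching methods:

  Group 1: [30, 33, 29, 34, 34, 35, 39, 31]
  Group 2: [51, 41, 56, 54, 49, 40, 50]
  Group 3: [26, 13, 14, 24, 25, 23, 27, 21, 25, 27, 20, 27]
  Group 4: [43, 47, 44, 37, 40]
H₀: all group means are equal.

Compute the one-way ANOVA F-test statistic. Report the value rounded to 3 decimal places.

Group means [33.12, 48.71, 22.67, 42.20], grand mean 34.031
SSB = Σnᵢ(x̄ᵢ−x̄)² = 3399.199; SSW = ΣΣ(x−x̄ᵢ)² = 611.770
MSB = 3399.199/3 = 1133.0662; MSW = 611.770/28 = 21.8489
F = MSB/MSW = 51.8591
df = (3, 28)

test statistic = 51.859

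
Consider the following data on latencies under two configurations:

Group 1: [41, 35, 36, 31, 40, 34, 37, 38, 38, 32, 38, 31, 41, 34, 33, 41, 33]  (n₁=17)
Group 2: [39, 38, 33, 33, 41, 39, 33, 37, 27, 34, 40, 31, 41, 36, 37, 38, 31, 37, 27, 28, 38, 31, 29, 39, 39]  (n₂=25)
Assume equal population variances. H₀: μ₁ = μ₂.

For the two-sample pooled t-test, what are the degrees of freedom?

degrees of freedom = 40

df = n₁ + n₂ − 2 = 17 + 25 − 2 = 40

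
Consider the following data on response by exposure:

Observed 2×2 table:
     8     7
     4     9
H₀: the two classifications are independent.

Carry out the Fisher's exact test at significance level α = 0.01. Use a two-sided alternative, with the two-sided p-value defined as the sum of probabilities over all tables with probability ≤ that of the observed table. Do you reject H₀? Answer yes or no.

reject H₀: no

Margins: r₁=15, r₂=13, c₁=12, c₂=16, n=28
p_obs = C(15,8)·C(13,4)/C(28,12); sum pmf over tables with pmf ≤ p_obs
p-value (two-sided) = 0.27606
At α=0.01: p ≥ α → fail to reject H₀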